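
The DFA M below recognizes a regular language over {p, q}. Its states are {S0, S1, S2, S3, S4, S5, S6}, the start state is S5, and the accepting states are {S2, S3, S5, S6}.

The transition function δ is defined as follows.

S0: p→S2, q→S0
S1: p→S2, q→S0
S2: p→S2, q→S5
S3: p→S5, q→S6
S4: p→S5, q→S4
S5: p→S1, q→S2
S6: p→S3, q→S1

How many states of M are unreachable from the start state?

BFS from S5 reaches {S0, S1, S2, S5}; the 3 state(s) S3, S4, S6 are never visited.

3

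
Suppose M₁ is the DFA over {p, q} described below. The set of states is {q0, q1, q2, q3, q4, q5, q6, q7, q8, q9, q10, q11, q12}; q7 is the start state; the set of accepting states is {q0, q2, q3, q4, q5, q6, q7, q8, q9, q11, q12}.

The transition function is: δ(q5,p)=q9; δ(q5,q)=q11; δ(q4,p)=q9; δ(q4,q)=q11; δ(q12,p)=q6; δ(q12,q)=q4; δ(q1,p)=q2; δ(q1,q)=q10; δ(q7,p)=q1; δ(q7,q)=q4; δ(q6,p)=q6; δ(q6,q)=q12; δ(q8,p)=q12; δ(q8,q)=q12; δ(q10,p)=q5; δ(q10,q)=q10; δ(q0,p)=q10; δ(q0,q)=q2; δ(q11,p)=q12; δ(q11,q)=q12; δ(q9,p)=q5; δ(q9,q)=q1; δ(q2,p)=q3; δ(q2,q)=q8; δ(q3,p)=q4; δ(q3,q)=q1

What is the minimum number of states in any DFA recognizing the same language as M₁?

Reachable states from the start: {q1,q2,q3,q4,q5,q6,q7,q8,q9,q10,q11,q12}. Unreachable: {q0} — drop them.
P0 = {q2,q3,q4,q5,q6,q7,q8,q9,q11,q12} | {q1,q10}.
On input p, block {q2,q3,q4,q5,q6,q7,q8,q9,q11,q12} splits into {q2,q3,q4,q5,q6,q8,q9,q11,q12} and {q7}.
On input q, block {q2,q3,q4,q5,q6,q8,q9,q11,q12} splits into {q2,q4,q5,q6,q8,q11,q12} and {q3,q9}.
Refine {q2,q4,q5,q6,q8,q11,q12} on symbol p: members go to different blocks, giving {q6,q8,q11,q12} and {q2,q4,q5}.
On input q, block {q6,q8,q11,q12} splits into {q6,q8,q11} and {q12}.
Refine {q6,q8,q11} on symbol p: members go to different blocks, giving {q8,q11} and {q6}.
The partition is now stable with 7 blocks: {q8,q11} | {q1,q10} | {q7} | {q3,q9} | {q2,q4,q5} | {q12} | {q6}.

7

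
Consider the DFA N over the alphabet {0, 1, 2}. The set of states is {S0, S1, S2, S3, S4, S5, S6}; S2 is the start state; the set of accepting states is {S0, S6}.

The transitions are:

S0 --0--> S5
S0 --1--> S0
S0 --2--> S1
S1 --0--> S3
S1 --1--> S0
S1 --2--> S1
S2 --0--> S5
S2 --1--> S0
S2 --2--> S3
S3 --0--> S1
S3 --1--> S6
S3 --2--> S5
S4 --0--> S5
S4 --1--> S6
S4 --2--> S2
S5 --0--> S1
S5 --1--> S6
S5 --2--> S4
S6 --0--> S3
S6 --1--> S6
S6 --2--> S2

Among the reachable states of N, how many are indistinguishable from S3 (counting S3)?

Start with accepting vs non-accepting: {S0,S6} | {S1,S2,S3,S4,S5}.
The partition is now stable with 2 blocks: {S0,S6} | {S1,S2,S3,S4,S5}.
The equivalence class containing S3 is {S1,S2,S3,S4,S5}, of size 5.

5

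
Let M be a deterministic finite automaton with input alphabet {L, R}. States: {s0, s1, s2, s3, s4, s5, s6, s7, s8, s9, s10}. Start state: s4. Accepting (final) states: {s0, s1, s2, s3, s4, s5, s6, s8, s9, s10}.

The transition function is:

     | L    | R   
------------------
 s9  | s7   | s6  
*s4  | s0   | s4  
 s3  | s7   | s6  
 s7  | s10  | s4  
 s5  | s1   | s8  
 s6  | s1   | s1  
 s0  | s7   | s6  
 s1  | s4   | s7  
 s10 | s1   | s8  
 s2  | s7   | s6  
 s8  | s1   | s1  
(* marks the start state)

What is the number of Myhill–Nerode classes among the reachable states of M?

States {s2,s3,s5,s9} cannot be reached from the start state, so discard them.
Initial partition by acceptance: {s0,s1,s4,s6,s8,s10} | {s7}.
Split {s0,s1,s4,s6,s8,s10} by δ(·,L) → {s1,s4,s6,s8,s10} and {s0}.
On input L, block {s1,s4,s6,s8,s10} splits into {s1,s6,s8,s10} and {s4}.
Split {s1,s6,s8,s10} by δ(·,L) → {s6,s8,s10} and {s1}.
On input R, block {s6,s8,s10} splits into {s6,s8} and {s10}.
Stable partition: {s6,s8} | {s7} | {s0} | {s4} | {s1} | {s10} — 6 equivalence classes.

6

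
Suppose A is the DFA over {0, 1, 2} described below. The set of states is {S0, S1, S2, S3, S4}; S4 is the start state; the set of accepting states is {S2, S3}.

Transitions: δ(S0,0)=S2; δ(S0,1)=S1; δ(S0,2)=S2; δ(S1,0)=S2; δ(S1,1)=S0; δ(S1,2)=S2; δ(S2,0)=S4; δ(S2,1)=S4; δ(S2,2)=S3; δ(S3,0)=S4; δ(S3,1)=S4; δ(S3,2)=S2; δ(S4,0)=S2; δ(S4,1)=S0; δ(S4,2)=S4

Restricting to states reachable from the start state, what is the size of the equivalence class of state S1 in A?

Every state is reachable, so we keep all 5.
Initial partition by acceptance: {S2,S3} | {S0,S1,S4}.
On input 2, block {S0,S1,S4} splits into {S0,S1} and {S4}.
The partition is now stable with 3 blocks: {S2,S3} | {S0,S1} | {S4}.
The equivalence class containing S1 is {S0,S1}, of size 2.

2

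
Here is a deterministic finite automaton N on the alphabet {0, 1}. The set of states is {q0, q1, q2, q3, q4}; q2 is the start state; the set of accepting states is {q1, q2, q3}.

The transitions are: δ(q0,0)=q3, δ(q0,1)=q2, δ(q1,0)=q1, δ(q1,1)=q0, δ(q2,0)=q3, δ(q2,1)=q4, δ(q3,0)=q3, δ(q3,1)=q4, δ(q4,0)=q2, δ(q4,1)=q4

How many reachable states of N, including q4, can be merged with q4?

States {q0,q1} cannot be reached from the start state, so discard them.
P0 = {q2,q3} | {q4}.
Stable partition: {q2,q3} | {q4} — 2 equivalence classes.
State q4 belongs to the block {q4}, which has 1 states.

1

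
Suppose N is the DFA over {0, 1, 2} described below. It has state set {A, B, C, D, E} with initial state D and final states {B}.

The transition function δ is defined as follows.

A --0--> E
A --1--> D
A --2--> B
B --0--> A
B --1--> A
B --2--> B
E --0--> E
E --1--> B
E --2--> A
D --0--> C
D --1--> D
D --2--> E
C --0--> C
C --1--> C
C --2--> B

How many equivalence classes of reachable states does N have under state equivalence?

Every state is reachable, so we keep all 5.
P0 = {B} | {A,C,D,E}.
On input 1, block {A,C,D,E} splits into {A,C,D} and {E}.
Split {A,C,D} by δ(·,0) → {C,D} and {A}.
Refine {C,D} on symbol 2: members go to different blocks, giving {C} and {D}.
The partition is now stable with 5 blocks: {B} | {C} | {E} | {A} | {D}.

5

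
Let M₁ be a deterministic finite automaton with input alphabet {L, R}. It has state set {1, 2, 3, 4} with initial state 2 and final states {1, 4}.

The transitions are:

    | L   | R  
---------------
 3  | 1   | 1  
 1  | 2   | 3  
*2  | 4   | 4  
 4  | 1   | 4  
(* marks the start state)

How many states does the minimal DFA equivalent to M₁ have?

4

Every state is reachable, so we keep all 4.
Initial partition by acceptance: {1,4} | {2,3}.
Refine {1,4} on symbol L: members go to different blocks, giving {1} and {4}.
Refine {2,3} on symbol L: members go to different blocks, giving {2} and {3}.
No further refinement is possible. Final partition (4 blocks): {1} | {2} | {4} | {3}.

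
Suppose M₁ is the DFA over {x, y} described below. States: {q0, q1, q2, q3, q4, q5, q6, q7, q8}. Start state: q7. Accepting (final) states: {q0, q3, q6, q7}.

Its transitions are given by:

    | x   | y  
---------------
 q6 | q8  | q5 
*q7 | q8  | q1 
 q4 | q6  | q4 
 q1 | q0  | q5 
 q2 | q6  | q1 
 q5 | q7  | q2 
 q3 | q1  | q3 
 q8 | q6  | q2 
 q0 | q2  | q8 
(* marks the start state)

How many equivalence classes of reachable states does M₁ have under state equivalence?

2

First remove the unreachable states {q3,q4}; 7 states remain.
P0 = {q0,q6,q7} | {q1,q2,q5,q8}.
No further refinement is possible. Final partition (2 blocks): {q0,q6,q7} | {q1,q2,q5,q8}.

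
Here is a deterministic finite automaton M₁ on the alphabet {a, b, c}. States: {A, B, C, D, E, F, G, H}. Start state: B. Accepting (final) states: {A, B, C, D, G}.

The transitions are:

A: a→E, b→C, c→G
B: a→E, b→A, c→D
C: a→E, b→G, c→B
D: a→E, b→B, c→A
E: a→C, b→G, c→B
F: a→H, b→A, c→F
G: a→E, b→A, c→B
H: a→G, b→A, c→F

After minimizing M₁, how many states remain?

2

Reachable states from the start: {A,B,C,D,E,G}. Unreachable: {F,H} — drop them.
P0 = {A,B,C,D,G} | {E}.
No further refinement is possible. Final partition (2 blocks): {A,B,C,D,G} | {E}.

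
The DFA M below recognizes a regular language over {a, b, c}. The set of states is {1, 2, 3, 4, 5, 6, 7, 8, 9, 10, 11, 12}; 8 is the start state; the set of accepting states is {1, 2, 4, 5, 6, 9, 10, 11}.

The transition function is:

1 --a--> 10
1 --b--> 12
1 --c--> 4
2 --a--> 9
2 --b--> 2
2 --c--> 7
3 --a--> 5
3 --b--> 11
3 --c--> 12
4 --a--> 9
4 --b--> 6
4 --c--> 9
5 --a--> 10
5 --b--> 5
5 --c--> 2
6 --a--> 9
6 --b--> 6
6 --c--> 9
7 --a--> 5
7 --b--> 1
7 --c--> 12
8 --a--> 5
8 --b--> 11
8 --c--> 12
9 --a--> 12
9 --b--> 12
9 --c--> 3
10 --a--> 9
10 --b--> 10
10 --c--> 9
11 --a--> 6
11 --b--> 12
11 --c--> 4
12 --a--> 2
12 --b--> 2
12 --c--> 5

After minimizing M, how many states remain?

All states are reachable from the start state.
Initial partition by acceptance: {1,2,4,5,6,9,10,11} | {3,7,8,12}.
On input a, block {1,2,4,5,6,9,10,11} splits into {1,2,4,5,6,10,11} and {9}.
Refine {1,2,4,5,6,10,11} on symbol a: members go to different blocks, giving {2,4,6,10} and {1,5,11}.
Split {2,4,6,10} by δ(·,c) → {4,6,10} and {2}.
On input a, block {3,7,8,12} splits into {3,7,8} and {12}.
On input b, block {1,5,11} splits into {1,11} and {5}.
Stable partition: {4,6,10} | {3,7,8} | {9} | {1,11} | {2} | {12} | {5} — 7 equivalence classes.

7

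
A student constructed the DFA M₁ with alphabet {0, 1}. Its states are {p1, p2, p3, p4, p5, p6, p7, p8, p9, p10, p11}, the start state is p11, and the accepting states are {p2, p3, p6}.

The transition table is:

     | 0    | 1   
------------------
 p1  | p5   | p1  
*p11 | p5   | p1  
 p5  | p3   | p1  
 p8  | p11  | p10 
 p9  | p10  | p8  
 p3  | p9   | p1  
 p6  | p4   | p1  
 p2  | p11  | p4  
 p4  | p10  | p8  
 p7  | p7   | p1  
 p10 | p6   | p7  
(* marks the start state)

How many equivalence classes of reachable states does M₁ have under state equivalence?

Reachable states from the start: {p1,p3,p4,p5,p6,p7,p8,p9,p10,p11}. Unreachable: {p2} — drop them.
Initial partition by acceptance: {p3,p6} | {p1,p4,p5,p7,p8,p9,p10,p11}.
Split {p1,p4,p5,p7,p8,p9,p10,p11} by δ(·,0) → {p1,p4,p7,p8,p9,p11} and {p5,p10}.
On input 0, block {p1,p4,p7,p8,p9,p11} splits into {p1,p4,p9,p11} and {p7,p8}.
Refine {p1,p4,p9,p11} on symbol 1: members go to different blocks, giving {p1,p11} and {p4,p9}.
Refine {p5,p10} on symbol 1: members go to different blocks, giving {p5} and {p10}.
Refine {p7,p8} on symbol 0: members go to different blocks, giving {p7} and {p8}.
Stable partition: {p3,p6} | {p1,p11} | {p5} | {p7} | {p4,p9} | {p10} | {p8} — 7 equivalence classes.

7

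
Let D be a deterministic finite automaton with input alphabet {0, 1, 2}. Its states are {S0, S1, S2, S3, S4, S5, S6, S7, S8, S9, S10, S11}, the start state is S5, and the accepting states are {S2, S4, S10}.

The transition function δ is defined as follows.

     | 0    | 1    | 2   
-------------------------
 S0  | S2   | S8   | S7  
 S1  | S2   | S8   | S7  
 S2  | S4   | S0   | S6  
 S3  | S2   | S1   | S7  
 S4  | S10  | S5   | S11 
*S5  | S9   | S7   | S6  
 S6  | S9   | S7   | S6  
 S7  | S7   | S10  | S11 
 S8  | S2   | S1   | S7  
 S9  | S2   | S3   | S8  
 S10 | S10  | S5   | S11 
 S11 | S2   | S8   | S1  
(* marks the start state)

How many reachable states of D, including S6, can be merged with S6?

2

Every state is reachable, so we keep all 12.
P0 = {S2,S4,S10} | {S0,S1,S3,S5,S6,S7,S8,S9,S11}.
Split {S0,S1,S3,S5,S6,S7,S8,S9,S11} by δ(·,0) → {S0,S1,S3,S8,S9,S11} and {S5,S6,S7}.
Split {S2,S4,S10} by δ(·,1) → {S4,S10} and {S2}.
On input 2, block {S0,S1,S3,S8,S9,S11} splits into {S0,S1,S3,S8} and {S9,S11}.
Split {S5,S6,S7} by δ(·,0) → {S5,S6} and {S7}.
The partition is now stable with 6 blocks: {S4,S10} | {S0,S1,S3,S8} | {S5,S6} | {S2} | {S9,S11} | {S7}.
The equivalence class containing S6 is {S5,S6}, of size 2.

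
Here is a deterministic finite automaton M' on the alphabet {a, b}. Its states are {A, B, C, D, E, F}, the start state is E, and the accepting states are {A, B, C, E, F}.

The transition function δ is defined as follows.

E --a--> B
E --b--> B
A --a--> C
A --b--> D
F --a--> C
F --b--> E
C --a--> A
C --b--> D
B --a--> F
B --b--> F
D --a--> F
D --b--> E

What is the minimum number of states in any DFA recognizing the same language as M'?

P0 = {A,B,C,E,F} | {D}.
Refine {A,B,C,E,F} on symbol b: members go to different blocks, giving {B,E,F} and {A,C}.
Refine {B,E,F} on symbol a: members go to different blocks, giving {B,E} and {F}.
Refine {B,E} on symbol a: members go to different blocks, giving {B} and {E}.
No further refinement is possible. Final partition (5 blocks): {B} | {D} | {A,C} | {F} | {E}.

5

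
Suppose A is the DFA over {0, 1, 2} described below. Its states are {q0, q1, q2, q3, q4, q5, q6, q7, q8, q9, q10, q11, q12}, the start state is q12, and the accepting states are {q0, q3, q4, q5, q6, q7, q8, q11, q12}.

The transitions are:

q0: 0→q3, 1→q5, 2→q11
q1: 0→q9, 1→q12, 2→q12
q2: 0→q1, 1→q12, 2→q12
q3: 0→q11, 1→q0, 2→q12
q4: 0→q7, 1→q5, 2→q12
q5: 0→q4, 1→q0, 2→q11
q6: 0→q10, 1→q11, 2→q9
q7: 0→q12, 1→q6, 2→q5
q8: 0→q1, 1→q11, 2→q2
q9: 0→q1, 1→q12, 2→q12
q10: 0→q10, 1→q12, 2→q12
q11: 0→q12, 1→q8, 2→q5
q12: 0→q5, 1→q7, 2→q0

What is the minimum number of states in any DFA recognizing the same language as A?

6

Every state is reachable, so we keep all 13.
Start with accepting vs non-accepting: {q0,q3,q4,q5,q6,q7,q8,q11,q12} | {q1,q2,q9,q10}.
Refine {q0,q3,q4,q5,q6,q7,q8,q11,q12} on symbol 0: members go to different blocks, giving {q0,q3,q4,q5,q7,q11,q12} and {q6,q8}.
On input 1, block {q0,q3,q4,q5,q7,q11,q12} splits into {q0,q3,q4,q5,q12} and {q7,q11}.
On input 0, block {q0,q3,q4,q5,q12} splits into {q0,q5,q12} and {q3,q4}.
On input 0, block {q0,q5,q12} splits into {q0,q5} and {q12}.
No further refinement is possible. Final partition (6 blocks): {q0,q5} | {q1,q2,q9,q10} | {q6,q8} | {q7,q11} | {q3,q4} | {q12}.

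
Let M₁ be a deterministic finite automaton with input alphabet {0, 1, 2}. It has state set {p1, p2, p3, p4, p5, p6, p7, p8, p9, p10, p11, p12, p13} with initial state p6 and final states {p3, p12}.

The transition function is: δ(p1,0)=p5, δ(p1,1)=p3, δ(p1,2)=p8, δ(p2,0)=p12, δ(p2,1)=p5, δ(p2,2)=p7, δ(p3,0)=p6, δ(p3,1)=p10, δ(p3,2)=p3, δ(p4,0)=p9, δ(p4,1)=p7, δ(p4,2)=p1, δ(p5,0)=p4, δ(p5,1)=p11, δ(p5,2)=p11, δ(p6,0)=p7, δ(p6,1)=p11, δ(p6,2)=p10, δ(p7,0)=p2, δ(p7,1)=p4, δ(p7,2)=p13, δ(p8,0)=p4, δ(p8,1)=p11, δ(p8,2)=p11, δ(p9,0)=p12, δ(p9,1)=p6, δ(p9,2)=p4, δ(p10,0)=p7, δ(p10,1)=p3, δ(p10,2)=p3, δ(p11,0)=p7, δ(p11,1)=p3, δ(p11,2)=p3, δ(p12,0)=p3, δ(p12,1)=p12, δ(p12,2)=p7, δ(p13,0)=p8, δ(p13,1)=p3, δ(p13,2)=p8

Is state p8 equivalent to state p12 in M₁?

No

Initial partition by acceptance: {p3,p12} | {p1,p2,p4,p5,p6,p7,p8,p9,p10,p11,p13}.
On input 0, block {p3,p12} splits into {p3} and {p12}.
Refine {p1,p2,p4,p5,p6,p7,p8,p9,p10,p11,p13} on symbol 0: members go to different blocks, giving {p1,p4,p5,p6,p7,p8,p10,p11,p13} and {p2,p9}.
Split {p1,p4,p5,p6,p7,p8,p10,p11,p13} by δ(·,0) → {p1,p5,p6,p8,p10,p11,p13} and {p4,p7}.
On input 0, block {p1,p5,p6,p8,p10,p11,p13} splits into {p5,p6,p8,p10,p11} and {p1,p13}.
Split {p5,p6,p8,p10,p11} by δ(·,1) → {p5,p6,p8} and {p10,p11}.
No further refinement is possible. Final partition (7 blocks): {p3} | {p5,p6,p8} | {p12} | {p2,p9} | {p4,p7} | {p1,p13} | {p10,p11}.
p8 and p12 end up in different blocks, so they are distinguishable. For instance, the string 'ε' is accepted from only p12.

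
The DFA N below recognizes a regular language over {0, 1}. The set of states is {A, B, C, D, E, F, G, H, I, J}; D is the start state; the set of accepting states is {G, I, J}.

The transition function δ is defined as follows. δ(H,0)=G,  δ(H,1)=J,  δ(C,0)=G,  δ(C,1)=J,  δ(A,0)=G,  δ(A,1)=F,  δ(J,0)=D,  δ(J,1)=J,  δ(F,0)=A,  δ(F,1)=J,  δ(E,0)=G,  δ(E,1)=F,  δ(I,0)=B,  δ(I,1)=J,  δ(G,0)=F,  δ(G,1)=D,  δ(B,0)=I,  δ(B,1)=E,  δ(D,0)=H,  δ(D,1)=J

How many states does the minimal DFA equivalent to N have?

6

States {B,C,E,I} cannot be reached from the start state, so discard them.
P0 = {G,J} | {A,D,F,H}.
On input 1, block {G,J} splits into {G} and {J}.
Split {A,D,F,H} by δ(·,0) → {A,H} and {D,F}.
Refine {A,H} on symbol 1: members go to different blocks, giving {A} and {H}.
On input 0, block {D,F} splits into {D} and {F}.
The partition is now stable with 6 blocks: {G} | {A} | {J} | {D} | {H} | {F}.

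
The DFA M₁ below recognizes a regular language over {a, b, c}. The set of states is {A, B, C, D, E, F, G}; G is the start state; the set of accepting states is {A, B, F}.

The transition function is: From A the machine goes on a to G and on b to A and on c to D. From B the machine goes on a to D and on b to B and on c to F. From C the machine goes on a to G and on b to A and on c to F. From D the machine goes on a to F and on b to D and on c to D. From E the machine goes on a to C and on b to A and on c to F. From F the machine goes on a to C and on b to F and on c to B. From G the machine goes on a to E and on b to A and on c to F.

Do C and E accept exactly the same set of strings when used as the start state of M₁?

Every state is reachable, so we keep all 7.
P0 = {A,B,F} | {C,D,E,G}.
Refine {A,B,F} on symbol c: members go to different blocks, giving {B,F} and {A}.
Refine {C,D,E,G} on symbol a: members go to different blocks, giving {C,E,G} and {D}.
Split {B,F} by δ(·,a) → {B} and {F}.
No further refinement is possible. Final partition (5 blocks): {B} | {C,E,G} | {A} | {D} | {F}.
C and E lie in the same block of the stable partition, so they are equivalent — no string distinguishes them.

Yes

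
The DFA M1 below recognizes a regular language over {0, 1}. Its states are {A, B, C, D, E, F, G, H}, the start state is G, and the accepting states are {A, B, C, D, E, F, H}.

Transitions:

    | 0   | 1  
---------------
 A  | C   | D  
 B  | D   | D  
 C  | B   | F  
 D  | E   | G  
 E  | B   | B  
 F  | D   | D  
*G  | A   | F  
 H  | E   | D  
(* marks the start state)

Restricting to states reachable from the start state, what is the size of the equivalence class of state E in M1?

2

Reachable states from the start: {A,B,C,D,E,F,G}. Unreachable: {H} — drop them.
Initial partition by acceptance: {A,B,C,D,E,F} | {G}.
Refine {A,B,C,D,E,F} on symbol 1: members go to different blocks, giving {A,B,C,E,F} and {D}.
Refine {A,B,C,E,F} on symbol 0: members go to different blocks, giving {A,C,E} and {B,F}.
On input 0, block {A,C,E} splits into {C,E} and {A}.
No further refinement is possible. Final partition (5 blocks): {C,E} | {G} | {D} | {B,F} | {A}.
State E belongs to the block {C,E}, which has 2 states.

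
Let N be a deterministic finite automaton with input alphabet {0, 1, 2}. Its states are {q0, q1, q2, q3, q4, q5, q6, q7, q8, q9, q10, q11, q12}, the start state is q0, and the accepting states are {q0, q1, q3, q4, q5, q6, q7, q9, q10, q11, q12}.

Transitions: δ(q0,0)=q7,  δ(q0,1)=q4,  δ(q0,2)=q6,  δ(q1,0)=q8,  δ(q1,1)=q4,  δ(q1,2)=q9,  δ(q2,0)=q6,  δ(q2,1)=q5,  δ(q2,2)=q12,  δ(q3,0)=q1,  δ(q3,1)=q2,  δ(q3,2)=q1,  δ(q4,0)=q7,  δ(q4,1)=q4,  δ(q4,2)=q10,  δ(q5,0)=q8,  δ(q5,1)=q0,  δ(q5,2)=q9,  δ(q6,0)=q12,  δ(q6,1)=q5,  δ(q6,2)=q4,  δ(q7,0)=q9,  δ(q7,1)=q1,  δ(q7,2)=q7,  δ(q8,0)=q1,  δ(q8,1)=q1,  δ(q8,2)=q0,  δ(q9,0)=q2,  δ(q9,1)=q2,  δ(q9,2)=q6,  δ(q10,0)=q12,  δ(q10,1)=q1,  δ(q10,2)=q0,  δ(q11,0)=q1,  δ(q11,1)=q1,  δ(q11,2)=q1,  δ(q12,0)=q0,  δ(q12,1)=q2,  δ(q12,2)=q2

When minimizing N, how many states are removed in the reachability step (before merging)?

Starting at q0 and following transitions, the reachable set is {q0, q1, q2, q4, q5, q6, q7, q8, q9, q10, q12}. That leaves q3, q11 unreachable — 2 in total.

2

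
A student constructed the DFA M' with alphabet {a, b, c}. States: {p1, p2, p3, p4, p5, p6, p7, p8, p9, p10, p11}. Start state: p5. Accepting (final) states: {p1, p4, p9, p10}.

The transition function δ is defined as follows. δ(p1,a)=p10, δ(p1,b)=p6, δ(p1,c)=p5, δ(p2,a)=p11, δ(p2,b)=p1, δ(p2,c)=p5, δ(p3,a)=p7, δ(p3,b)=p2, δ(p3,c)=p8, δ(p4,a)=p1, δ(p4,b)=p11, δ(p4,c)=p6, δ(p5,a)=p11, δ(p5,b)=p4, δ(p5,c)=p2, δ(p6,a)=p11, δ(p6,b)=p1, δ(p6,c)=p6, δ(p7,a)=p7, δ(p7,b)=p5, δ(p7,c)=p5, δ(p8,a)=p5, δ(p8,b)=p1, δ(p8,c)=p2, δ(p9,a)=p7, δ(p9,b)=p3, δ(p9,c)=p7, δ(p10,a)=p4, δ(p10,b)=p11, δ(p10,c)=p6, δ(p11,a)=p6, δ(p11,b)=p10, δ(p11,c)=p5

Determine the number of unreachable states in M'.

4

BFS from p5 reaches {p1, p2, p4, p5, p6, p10, p11}; the 4 state(s) p3, p7, p8, p9 are never visited.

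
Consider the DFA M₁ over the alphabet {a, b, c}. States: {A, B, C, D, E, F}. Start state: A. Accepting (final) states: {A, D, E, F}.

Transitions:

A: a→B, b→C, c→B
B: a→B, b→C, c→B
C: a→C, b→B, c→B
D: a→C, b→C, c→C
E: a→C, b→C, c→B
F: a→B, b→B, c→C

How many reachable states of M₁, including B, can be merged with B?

2

First remove the unreachable states {D,E,F}; 3 states remain.
Initial partition by acceptance: {A} | {B,C}.
Stable partition: {A} | {B,C} — 2 equivalence classes.
The equivalence class containing B is {B,C}, of size 2.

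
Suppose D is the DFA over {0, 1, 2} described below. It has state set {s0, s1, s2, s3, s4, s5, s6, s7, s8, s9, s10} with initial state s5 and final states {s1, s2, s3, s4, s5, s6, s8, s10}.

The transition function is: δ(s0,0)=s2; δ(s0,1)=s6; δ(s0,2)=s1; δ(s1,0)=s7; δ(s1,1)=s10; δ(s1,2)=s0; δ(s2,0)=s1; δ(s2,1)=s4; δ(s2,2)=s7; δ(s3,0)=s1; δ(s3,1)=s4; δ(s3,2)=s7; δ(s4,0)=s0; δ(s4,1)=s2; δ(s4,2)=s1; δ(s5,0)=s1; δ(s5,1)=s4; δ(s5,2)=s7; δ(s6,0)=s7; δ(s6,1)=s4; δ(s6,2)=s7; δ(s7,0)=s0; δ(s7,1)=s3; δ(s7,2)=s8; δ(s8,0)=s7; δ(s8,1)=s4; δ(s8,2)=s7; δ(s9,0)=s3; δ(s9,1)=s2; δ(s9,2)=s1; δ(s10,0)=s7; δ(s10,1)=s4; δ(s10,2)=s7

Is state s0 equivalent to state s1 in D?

Reachable states from the start: {s0,s1,s2,s3,s4,s5,s6,s7,s8,s10}. Unreachable: {s9} — drop them.
Initial partition by acceptance: {s1,s2,s3,s4,s5,s6,s8,s10} | {s0,s7}.
Refine {s1,s2,s3,s4,s5,s6,s8,s10} on symbol 0: members go to different blocks, giving {s1,s4,s6,s8,s10} and {s2,s3,s5}.
On input 1, block {s1,s4,s6,s8,s10} splits into {s1,s6,s8,s10} and {s4}.
Split {s1,s6,s8,s10} by δ(·,1) → {s6,s8,s10} and {s1}.
On input 0, block {s0,s7} splits into {s0} and {s7}.
The partition is now stable with 6 blocks: {s6,s8,s10} | {s0} | {s2,s3,s5} | {s4} | {s1} | {s7}.
s0 and s1 end up in different blocks, so they are distinguishable. For instance, the string 'ε' is accepted from only s1.

No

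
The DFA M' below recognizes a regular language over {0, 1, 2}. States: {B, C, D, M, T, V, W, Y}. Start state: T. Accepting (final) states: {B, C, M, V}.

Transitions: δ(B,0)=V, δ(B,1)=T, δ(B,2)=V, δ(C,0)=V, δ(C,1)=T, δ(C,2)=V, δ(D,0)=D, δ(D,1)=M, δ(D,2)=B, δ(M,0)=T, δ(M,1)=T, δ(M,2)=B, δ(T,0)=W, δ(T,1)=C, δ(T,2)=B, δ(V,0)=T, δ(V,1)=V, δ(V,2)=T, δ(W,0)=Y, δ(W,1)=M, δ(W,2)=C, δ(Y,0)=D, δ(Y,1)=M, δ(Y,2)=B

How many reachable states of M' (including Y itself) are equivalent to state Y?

Every state is reachable, so we keep all 8.
Start with accepting vs non-accepting: {B,C,M,V} | {D,T,W,Y}.
Refine {B,C,M,V} on symbol 0: members go to different blocks, giving {B,C} and {M,V}.
On input 1, block {D,T,W,Y} splits into {D,W,Y} and {T}.
On input 1, block {M,V} splits into {M} and {V}.
The partition is now stable with 5 blocks: {B,C} | {D,W,Y} | {M} | {T} | {V}.
State Y belongs to the block {D,W,Y}, which has 3 states.

3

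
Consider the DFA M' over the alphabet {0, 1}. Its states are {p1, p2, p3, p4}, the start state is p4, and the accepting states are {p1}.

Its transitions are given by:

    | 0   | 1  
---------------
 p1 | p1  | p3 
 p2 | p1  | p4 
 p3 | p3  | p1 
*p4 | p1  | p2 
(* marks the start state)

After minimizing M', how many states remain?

Every state is reachable, so we keep all 4.
Start with accepting vs non-accepting: {p1} | {p2,p3,p4}.
Refine {p2,p3,p4} on symbol 0: members go to different blocks, giving {p2,p4} and {p3}.
Stable partition: {p1} | {p2,p4} | {p3} — 3 equivalence classes.

3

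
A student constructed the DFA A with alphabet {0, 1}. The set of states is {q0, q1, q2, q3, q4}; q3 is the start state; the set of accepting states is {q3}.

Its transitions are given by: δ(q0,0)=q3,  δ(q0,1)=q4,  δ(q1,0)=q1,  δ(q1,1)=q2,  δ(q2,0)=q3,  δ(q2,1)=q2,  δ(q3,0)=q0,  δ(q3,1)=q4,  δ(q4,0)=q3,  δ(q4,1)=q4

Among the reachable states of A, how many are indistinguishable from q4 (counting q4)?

States {q1,q2} cannot be reached from the start state, so discard them.
Start with accepting vs non-accepting: {q3} | {q0,q4}.
Stable partition: {q3} | {q0,q4} — 2 equivalence classes.
The equivalence class containing q4 is {q0,q4}, of size 2.

2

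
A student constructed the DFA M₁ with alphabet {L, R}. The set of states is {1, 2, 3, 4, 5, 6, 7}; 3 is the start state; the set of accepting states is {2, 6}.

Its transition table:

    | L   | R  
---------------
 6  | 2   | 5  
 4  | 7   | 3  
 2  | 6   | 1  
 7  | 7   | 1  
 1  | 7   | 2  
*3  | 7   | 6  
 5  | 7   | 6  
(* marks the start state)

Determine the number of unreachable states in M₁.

No path from 3 leads to 4; the other 6 states are all reachable.

1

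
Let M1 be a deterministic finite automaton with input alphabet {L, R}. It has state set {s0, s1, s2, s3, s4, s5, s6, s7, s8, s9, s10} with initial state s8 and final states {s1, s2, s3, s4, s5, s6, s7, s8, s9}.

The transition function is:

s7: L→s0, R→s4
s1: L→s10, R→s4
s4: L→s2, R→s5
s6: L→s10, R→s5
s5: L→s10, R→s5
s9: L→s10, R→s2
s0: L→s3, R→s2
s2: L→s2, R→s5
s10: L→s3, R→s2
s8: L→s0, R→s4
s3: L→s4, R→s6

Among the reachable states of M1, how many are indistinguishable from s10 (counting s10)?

2

Reachable states from the start: {s0,s2,s3,s4,s5,s6,s8,s10}. Unreachable: {s1,s7,s9} — drop them.
Initial partition by acceptance: {s2,s3,s4,s5,s6,s8} | {s0,s10}.
Split {s2,s3,s4,s5,s6,s8} by δ(·,L) → {s2,s3,s4} and {s5,s6,s8}.
On input R, block {s5,s6,s8} splits into {s5,s6} and {s8}.
Stable partition: {s2,s3,s4} | {s0,s10} | {s5,s6} | {s8} — 4 equivalence classes.
State s10 belongs to the block {s0,s10}, which has 2 states.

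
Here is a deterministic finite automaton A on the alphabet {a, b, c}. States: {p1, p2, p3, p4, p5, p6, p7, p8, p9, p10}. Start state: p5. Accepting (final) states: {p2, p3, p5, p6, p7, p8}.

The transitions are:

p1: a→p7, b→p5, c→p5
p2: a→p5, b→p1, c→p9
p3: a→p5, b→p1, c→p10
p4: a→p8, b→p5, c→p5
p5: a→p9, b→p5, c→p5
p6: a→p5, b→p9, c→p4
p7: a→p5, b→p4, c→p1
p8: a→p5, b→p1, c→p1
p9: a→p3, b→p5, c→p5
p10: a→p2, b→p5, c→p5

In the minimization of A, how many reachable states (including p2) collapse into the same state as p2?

First remove the unreachable states {p6}; 9 states remain.
Initial partition by acceptance: {p2,p3,p5,p7,p8} | {p1,p4,p9,p10}.
Refine {p2,p3,p5,p7,p8} on symbol a: members go to different blocks, giving {p2,p3,p7,p8} and {p5}.
No further refinement is possible. Final partition (3 blocks): {p2,p3,p7,p8} | {p1,p4,p9,p10} | {p5}.
State p2 belongs to the block {p2,p3,p7,p8}, which has 4 states.

4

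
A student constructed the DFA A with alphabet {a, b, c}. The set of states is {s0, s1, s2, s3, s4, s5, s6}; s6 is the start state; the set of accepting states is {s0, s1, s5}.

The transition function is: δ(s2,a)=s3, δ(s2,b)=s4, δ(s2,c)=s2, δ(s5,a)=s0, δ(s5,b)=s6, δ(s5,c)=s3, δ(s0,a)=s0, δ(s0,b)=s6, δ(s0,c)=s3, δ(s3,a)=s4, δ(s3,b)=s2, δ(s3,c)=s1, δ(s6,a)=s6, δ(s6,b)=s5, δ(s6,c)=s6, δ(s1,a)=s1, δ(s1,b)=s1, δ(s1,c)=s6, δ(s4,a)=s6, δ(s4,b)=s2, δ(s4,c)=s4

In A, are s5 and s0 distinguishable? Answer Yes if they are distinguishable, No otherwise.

Every state is reachable, so we keep all 7.
Start with accepting vs non-accepting: {s0,s1,s5} | {s2,s3,s4,s6}.
Refine {s0,s1,s5} on symbol b: members go to different blocks, giving {s0,s5} and {s1}.
On input b, block {s2,s3,s4,s6} splits into {s2,s3,s4} and {s6}.
Split {s2,s3,s4} by δ(·,a) → {s2,s3} and {s4}.
On input a, block {s2,s3} splits into {s2} and {s3}.
No further refinement is possible. Final partition (6 blocks): {s0,s5} | {s2} | {s1} | {s6} | {s4} | {s3}.
s5 and s0 lie in the same block of the stable partition, so they are equivalent — no string distinguishes them.

No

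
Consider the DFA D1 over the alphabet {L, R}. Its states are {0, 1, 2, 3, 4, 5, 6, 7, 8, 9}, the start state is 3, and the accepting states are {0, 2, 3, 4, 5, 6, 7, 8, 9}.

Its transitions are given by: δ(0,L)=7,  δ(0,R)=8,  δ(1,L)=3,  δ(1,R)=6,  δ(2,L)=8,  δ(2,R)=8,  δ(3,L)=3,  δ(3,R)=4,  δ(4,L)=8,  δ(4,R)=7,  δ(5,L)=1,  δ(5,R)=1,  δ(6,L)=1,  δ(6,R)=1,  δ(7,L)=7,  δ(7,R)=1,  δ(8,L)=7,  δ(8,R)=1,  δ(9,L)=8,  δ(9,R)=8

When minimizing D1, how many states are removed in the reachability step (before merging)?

No path from 3 leads to 0, 2, 5, 9; the other 6 states are all reachable.

4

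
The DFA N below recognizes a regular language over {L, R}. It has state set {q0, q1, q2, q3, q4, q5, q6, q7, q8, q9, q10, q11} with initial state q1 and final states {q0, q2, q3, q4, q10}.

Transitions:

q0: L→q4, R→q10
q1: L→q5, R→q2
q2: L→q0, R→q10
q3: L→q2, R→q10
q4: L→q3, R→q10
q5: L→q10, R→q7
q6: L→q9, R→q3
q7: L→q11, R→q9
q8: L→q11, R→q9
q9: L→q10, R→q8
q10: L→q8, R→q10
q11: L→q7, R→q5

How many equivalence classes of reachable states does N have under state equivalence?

5

States {q6} cannot be reached from the start state, so discard them.
Start with accepting vs non-accepting: {q0,q2,q3,q4,q10} | {q1,q5,q7,q8,q9,q11}.
On input L, block {q0,q2,q3,q4,q10} splits into {q0,q2,q3,q4} and {q10}.
On input L, block {q1,q5,q7,q8,q9,q11} splits into {q1,q7,q8,q11} and {q5,q9}.
Split {q1,q7,q8,q11} by δ(·,L) → {q7,q8,q11} and {q1}.
No further refinement is possible. Final partition (5 blocks): {q0,q2,q3,q4} | {q7,q8,q11} | {q10} | {q5,q9} | {q1}.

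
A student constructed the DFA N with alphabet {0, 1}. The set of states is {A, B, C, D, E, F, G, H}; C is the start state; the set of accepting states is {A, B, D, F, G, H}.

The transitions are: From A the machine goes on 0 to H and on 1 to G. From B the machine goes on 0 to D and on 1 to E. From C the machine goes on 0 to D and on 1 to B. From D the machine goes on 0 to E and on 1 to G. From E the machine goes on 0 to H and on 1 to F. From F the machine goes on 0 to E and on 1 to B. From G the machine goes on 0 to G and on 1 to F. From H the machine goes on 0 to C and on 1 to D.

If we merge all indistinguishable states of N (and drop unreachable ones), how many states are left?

7

States {A} cannot be reached from the start state, so discard them.
Start with accepting vs non-accepting: {B,D,F,G,H} | {C,E}.
Split {B,D,F,G,H} by δ(·,0) → {D,F,H} and {B,G}.
On input 1, block {D,F,H} splits into {D,F} and {H}.
Refine {C,E} on symbol 0: members go to different blocks, giving {C} and {E}.
Refine {B,G} on symbol 0: members go to different blocks, giving {B} and {G}.
Split {D,F} by δ(·,1) → {D} and {F}.
No further refinement is possible. Final partition (7 blocks): {D} | {C} | {B} | {H} | {E} | {G} | {F}.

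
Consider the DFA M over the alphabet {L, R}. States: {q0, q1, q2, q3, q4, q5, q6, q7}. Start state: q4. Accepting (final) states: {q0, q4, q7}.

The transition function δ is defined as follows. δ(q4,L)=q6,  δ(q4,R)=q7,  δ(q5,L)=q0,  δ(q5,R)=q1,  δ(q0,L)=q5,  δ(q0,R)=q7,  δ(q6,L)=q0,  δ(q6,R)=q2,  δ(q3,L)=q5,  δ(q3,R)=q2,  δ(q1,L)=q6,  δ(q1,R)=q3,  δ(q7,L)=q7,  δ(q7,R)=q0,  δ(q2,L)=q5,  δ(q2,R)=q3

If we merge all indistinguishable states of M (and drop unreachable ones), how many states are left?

4

Every state is reachable, so we keep all 8.
Initial partition by acceptance: {q0,q4,q7} | {q1,q2,q3,q5,q6}.
On input L, block {q0,q4,q7} splits into {q0,q4} and {q7}.
Split {q1,q2,q3,q5,q6} by δ(·,L) → {q1,q2,q3} and {q5,q6}.
Stable partition: {q0,q4} | {q1,q2,q3} | {q7} | {q5,q6} — 4 equivalence classes.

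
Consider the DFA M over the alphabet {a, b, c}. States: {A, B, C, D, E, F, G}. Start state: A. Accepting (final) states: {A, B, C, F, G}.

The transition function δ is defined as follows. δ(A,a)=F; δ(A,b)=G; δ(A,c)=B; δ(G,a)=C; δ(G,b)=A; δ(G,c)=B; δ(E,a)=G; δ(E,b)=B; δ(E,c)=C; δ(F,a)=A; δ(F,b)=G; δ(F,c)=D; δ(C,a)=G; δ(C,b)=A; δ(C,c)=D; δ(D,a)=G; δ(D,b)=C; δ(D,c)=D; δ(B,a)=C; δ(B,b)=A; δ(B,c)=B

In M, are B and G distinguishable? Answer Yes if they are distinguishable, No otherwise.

No

States {E} cannot be reached from the start state, so discard them.
P0 = {A,B,C,F,G} | {D}.
On input c, block {A,B,C,F,G} splits into {A,B,G} and {C,F}.
No further refinement is possible. Final partition (3 blocks): {A,B,G} | {D} | {C,F}.
B and G lie in the same block of the stable partition, so they are equivalent — no string distinguishes them.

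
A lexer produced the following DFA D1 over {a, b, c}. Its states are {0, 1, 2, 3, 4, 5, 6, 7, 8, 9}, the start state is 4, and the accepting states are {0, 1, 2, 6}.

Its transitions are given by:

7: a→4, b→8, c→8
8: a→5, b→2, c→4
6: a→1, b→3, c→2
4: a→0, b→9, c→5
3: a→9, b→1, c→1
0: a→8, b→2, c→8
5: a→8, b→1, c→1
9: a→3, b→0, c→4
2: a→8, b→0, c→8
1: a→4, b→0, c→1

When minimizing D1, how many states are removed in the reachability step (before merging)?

2

BFS from 4 reaches {0, 1, 2, 3, 4, 5, 8, 9}; the 2 state(s) 6, 7 are never visited.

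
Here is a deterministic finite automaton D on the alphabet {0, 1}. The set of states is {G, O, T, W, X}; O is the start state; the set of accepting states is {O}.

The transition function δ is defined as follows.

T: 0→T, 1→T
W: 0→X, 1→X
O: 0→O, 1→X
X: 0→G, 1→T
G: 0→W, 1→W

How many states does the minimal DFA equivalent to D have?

Every state is reachable, so we keep all 5.
Initial partition by acceptance: {O} | {G,T,W,X}.
Stable partition: {O} | {G,T,W,X} — 2 equivalence classes.

2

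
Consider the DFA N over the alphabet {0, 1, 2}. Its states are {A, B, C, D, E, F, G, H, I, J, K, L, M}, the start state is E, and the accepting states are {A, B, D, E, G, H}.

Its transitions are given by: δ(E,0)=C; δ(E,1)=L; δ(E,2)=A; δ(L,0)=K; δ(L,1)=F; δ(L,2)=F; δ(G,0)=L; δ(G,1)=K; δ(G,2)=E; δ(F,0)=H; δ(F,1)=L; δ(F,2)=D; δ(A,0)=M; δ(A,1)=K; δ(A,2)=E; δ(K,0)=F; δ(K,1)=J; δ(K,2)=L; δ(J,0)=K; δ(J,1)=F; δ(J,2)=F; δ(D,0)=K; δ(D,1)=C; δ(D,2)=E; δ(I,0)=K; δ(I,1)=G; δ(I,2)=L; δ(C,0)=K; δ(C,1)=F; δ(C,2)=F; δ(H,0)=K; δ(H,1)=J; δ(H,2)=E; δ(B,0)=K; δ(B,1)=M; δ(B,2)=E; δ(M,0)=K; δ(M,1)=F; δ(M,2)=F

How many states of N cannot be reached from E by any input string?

BFS from E reaches {A, C, D, E, F, H, J, K, L, M}; the 3 state(s) B, G, I are never visited.

3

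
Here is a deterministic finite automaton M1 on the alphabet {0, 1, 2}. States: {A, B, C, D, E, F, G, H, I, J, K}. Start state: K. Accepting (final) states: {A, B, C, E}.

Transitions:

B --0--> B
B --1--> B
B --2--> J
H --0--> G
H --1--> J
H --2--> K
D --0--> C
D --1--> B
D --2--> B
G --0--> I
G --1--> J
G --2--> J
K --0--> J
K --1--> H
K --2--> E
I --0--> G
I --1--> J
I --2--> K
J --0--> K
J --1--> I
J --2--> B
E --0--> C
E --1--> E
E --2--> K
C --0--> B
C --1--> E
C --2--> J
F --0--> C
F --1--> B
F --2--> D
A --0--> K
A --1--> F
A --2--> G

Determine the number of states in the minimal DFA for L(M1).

First remove the unreachable states {A,D,F}; 8 states remain.
Start with accepting vs non-accepting: {B,C,E} | {G,H,I,J,K}.
Refine {G,H,I,J,K} on symbol 2: members go to different blocks, giving {G,H,I} and {J,K}.
The partition is now stable with 3 blocks: {B,C,E} | {G,H,I} | {J,K}.

3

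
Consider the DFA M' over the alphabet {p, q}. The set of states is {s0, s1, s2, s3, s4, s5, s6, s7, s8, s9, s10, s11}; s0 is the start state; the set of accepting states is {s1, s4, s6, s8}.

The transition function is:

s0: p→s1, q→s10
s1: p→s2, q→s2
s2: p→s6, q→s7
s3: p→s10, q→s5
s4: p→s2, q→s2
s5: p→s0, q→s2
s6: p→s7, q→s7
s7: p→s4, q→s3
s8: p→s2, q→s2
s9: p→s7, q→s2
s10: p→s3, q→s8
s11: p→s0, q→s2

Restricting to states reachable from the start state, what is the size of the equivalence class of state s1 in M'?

Reachable states from the start: {s0,s1,s2,s3,s4,s5,s6,s7,s8,s10}. Unreachable: {s9,s11} — drop them.
Initial partition by acceptance: {s1,s4,s6,s8} | {s0,s2,s3,s5,s7,s10}.
Refine {s0,s2,s3,s5,s7,s10} on symbol p: members go to different blocks, giving {s0,s2,s7} and {s3,s5,s10}.
Split {s0,s2,s7} by δ(·,q) → {s0,s7} and {s2}.
Refine {s1,s4,s6,s8} on symbol p: members go to different blocks, giving {s1,s4,s8} and {s6}.
Refine {s3,s5,s10} on symbol p: members go to different blocks, giving {s3,s10} and {s5}.
Split {s3,s10} by δ(·,q) → {s3} and {s10}.
On input q, block {s0,s7} splits into {s0} and {s7}.
No further refinement is possible. Final partition (8 blocks): {s1,s4,s8} | {s0} | {s3} | {s2} | {s6} | {s5} | {s10} | {s7}.
The equivalence class containing s1 is {s1,s4,s8}, of size 3.

3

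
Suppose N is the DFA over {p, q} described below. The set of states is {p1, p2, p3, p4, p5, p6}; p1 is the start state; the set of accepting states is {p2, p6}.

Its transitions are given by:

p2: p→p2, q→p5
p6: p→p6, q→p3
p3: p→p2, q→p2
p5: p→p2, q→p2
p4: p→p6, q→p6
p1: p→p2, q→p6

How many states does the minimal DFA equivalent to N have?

2

Reachable states from the start: {p1,p2,p3,p5,p6}. Unreachable: {p4} — drop them.
Start with accepting vs non-accepting: {p2,p6} | {p1,p3,p5}.
The partition is now stable with 2 blocks: {p2,p6} | {p1,p3,p5}.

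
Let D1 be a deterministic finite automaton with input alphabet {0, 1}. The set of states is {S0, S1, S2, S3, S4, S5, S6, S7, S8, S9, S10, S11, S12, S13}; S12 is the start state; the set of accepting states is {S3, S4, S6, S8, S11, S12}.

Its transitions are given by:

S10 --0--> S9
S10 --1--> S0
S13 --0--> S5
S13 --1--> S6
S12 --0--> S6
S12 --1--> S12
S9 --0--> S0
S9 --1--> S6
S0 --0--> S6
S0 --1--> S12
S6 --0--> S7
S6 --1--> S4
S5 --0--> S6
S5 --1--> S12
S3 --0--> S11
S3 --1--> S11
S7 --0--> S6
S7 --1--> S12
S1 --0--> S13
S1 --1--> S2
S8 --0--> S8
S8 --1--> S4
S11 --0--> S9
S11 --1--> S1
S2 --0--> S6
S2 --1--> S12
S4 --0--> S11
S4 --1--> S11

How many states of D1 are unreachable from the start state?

3

BFS from S12 reaches {S0, S1, S2, S4, S5, S6, S7, S9, S11, S12, S13}; the 3 state(s) S3, S8, S10 are never visited.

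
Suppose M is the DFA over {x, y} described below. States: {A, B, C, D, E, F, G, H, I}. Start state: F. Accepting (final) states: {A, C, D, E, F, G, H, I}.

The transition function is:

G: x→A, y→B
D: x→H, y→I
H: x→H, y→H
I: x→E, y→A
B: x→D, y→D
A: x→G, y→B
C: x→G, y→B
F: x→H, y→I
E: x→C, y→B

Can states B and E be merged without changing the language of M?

All states are reachable from the start state.
P0 = {A,C,D,E,F,G,H,I} | {B}.
On input y, block {A,C,D,E,F,G,H,I} splits into {A,C,E,G} and {D,F,H,I}.
On input x, block {D,F,H,I} splits into {D,F,H} and {I}.
Refine {D,F,H} on symbol y: members go to different blocks, giving {D,F} and {H}.
Stable partition: {A,C,E,G} | {B} | {D,F} | {I} | {H} — 5 equivalence classes.
B and E end up in different blocks, so they are distinguishable. For instance, the string 'ε' is accepted from only E.

No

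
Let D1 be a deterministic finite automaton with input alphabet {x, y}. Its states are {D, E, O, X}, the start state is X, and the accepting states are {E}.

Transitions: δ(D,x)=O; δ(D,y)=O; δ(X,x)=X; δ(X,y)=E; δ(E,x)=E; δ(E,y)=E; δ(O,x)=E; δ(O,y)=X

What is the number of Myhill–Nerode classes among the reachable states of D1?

States {D,O} cannot be reached from the start state, so discard them.
Start with accepting vs non-accepting: {E} | {X}.
Stable partition: {E} | {X} — 2 equivalence classes.

2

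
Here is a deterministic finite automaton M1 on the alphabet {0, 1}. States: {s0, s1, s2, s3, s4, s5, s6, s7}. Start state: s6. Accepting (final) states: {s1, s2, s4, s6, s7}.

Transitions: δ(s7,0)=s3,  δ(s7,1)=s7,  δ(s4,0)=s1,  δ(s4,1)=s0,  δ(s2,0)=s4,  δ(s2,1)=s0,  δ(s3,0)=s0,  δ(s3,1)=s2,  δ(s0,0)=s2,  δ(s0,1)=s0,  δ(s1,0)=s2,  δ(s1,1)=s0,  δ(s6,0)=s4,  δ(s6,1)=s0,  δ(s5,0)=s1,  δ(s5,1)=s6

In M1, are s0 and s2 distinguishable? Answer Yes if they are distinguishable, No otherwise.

First remove the unreachable states {s3,s5,s7}; 5 states remain.
Start with accepting vs non-accepting: {s1,s2,s4,s6} | {s0}.
The partition is now stable with 2 blocks: {s1,s2,s4,s6} | {s0}.
s0 and s2 end up in different blocks, so they are distinguishable. For instance, the string 'ε' is accepted from only s2.

Yes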